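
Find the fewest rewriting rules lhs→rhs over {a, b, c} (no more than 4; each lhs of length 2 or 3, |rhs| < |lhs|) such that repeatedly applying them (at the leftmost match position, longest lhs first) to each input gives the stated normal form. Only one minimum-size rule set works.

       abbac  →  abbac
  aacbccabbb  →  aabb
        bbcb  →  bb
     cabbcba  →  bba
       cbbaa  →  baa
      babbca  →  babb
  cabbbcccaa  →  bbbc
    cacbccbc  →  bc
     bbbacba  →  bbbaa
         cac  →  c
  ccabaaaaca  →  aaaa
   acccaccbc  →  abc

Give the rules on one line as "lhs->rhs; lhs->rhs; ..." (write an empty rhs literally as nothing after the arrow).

ca->; cb->; ccb->b

  | abbac
  | aacbccabbb => aaccabbb => aacbbb => aabb
  | bbcb => bb
  | cabbcba => bbcba => bba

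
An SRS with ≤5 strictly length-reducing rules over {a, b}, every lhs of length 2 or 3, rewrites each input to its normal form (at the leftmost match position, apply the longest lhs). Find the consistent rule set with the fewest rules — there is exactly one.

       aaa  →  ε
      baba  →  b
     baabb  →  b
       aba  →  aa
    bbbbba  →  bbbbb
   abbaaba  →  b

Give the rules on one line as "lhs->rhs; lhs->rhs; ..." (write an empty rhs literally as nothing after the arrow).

aaa->; ab->a; ba->b; bab->ba

  | aaa => ε
  | baba => baa => ba => b
  | baabb => babb => bab => ba => b
  | aba => aa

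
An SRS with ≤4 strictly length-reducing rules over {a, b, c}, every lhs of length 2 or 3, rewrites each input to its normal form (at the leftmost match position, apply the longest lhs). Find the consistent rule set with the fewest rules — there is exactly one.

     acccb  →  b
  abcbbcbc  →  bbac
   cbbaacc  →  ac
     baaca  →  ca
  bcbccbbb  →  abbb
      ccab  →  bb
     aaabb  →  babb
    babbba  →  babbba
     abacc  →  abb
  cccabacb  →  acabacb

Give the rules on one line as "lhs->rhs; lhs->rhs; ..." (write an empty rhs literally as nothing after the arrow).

  | acccb => aacb => bcb => aa => b
  | abcbbcbc => aaabcbc => babcbc => baaac => bbac
  | cbbaacc => cbbbcc => cbbcc => cbcc => ccc => ac
  | baaca => bbca => bca => ca

aa->b; bc->c; bcb->aa; cc->a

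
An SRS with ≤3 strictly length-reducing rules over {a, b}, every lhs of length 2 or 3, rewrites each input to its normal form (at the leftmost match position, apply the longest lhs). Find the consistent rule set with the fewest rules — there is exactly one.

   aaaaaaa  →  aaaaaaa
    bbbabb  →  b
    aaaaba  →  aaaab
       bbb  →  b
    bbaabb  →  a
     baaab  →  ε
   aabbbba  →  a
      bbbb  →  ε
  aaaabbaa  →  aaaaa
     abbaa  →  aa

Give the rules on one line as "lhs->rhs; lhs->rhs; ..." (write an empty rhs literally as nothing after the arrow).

  | aaaaaaa
  | bbbabb => babb => bbb => b
  | aaaaba => aaaab
  | bbb => b

abb->; ba->b; bb->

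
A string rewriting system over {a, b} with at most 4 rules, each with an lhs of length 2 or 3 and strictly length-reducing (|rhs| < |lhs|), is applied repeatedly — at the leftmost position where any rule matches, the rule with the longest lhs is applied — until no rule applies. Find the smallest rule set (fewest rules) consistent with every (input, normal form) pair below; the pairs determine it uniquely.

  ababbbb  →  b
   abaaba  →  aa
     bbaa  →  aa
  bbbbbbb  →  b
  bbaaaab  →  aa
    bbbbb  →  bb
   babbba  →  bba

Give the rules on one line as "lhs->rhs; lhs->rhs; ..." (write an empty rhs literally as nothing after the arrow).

aab->; abb->; baa->aa; bbb->

  | ababbbb => abbb => b
  | abaaba => aaaba => aa
  | bbaa => baa => aa
  | bbbbbbb => bbbb => b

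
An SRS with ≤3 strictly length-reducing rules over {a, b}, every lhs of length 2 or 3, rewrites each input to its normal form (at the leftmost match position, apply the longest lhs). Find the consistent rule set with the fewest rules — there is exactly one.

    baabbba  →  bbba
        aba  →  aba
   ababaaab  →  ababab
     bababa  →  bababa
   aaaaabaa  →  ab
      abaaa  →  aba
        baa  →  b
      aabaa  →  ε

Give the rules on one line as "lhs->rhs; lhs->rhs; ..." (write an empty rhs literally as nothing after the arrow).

aa->; aab->

  | baabbba => bbba
  | aba
  | ababaaab => ababab
  | bababa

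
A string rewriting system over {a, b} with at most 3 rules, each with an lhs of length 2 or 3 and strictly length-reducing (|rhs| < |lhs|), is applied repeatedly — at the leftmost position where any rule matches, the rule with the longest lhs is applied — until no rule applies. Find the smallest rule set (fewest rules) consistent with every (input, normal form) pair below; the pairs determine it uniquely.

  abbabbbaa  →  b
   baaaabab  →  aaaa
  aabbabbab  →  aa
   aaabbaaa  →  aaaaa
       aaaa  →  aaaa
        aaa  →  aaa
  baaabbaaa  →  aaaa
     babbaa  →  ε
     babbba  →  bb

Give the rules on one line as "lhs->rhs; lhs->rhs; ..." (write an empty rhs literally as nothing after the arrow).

ab->a; abb->b; ba->

  | abbabbbaa => babbbaa => bbbaa => bba => b
  | baaaabab => aaabab => aaaab => aaaa
  | aabbabbab => ababbab => aabbab => abab => aab => aa
  | aaabbaaa => aabaaa => aaaaa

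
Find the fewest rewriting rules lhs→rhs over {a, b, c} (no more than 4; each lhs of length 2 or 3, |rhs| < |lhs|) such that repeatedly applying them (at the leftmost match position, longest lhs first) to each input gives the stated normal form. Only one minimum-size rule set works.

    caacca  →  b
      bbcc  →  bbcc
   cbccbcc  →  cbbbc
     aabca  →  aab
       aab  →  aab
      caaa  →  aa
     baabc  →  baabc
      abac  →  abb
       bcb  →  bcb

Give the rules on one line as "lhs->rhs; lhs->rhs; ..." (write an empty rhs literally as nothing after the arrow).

ac->b; ca->; ccb->ba

  | caacca => acca => bca => b
  | bbcc
  | cbccbcc => cbbacc => cbbbc
  | aabca => aab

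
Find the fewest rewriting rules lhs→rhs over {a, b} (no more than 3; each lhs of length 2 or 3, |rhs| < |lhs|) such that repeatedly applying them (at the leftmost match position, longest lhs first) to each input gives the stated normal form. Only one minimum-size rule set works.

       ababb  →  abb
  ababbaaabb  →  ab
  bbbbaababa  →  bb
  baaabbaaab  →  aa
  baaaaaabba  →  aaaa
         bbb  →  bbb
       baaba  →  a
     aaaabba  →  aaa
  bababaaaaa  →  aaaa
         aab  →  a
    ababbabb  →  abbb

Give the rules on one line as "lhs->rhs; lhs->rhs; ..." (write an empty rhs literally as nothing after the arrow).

  | ababb => abb
  | ababbaaabb => abbaaabb => abaabb => aabb => ab
  | bbbbaababa => bbbababa => bbbaba => bbba => bb
  | baaabbaaab => aabbaaab => abaaab => aaab => aa

aab->a; ba->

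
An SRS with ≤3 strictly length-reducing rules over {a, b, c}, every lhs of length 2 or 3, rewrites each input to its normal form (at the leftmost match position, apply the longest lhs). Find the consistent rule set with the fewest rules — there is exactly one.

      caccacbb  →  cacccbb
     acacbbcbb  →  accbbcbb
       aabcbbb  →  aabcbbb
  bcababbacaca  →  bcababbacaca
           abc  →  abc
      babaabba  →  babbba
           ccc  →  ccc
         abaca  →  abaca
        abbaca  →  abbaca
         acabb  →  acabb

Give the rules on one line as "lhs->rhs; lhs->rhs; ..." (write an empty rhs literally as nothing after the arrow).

acb->cb; baa->b

  | caccacbb => cacccbb
  | acacbbcbb => accbbcbb
  | aabcbbb
  | bcababbacaca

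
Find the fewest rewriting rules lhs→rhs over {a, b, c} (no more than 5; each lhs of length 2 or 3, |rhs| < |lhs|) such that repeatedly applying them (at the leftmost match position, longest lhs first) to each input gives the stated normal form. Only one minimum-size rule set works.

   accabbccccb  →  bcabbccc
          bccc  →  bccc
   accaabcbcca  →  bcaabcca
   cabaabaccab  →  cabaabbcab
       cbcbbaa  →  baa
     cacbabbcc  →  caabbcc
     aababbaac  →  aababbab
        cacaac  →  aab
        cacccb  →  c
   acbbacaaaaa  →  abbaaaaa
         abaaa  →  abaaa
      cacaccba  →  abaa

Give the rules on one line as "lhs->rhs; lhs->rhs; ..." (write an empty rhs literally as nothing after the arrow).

  | accabbccccb => bcabbccccb => bcabbccc
  | bccc
  | accaabcbcca => bcaabcbcca => bcaabcca
  | cabaabaccab => cabaabbcab

ac->b; acb->a; cb->; cba->aa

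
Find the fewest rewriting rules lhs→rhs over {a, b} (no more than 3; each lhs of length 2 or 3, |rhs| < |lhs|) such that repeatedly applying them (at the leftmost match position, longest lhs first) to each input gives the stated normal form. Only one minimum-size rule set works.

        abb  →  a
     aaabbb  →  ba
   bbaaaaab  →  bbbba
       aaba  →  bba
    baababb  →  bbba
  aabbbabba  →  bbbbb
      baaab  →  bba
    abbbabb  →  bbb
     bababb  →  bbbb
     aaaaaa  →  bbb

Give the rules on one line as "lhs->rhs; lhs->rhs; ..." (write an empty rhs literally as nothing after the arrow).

  | abb => ab => a
  | aaabbb => babbb => babb => bab => ba
  | bbaaaaab => bbbaaab => bbbbab => bbbba
  | aaba => bba

aa->b; ab->a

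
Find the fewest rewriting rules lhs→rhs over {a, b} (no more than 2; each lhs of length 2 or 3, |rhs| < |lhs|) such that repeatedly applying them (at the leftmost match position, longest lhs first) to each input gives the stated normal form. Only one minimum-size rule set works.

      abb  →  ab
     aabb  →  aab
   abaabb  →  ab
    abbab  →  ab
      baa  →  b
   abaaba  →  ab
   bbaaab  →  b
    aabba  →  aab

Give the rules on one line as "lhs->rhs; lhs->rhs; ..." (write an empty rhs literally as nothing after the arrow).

ba->b; bb->b

  | abb => ab
  | aabb => aab
  | abaabb => ababb => abbb => abb => ab
  | abbab => abab => abb => ab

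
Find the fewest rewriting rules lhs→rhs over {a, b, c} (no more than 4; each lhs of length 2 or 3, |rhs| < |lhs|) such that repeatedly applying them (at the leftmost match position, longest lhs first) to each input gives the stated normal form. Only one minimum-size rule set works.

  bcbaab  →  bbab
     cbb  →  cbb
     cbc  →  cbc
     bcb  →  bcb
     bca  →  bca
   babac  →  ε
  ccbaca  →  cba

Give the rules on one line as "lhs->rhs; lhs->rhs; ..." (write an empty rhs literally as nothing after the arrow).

aa->; baa->aa; bac->a; caa->ba

  | bcbaab => bcaab => bbab
  | cbb
  | cbc
  | bcb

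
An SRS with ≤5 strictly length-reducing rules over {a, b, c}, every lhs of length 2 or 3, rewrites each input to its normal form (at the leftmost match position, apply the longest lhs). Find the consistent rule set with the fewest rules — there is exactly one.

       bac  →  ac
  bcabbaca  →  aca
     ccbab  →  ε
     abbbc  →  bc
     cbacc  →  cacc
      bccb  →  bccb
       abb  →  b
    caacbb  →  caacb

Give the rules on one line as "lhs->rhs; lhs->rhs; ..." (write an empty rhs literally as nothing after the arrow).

  | bac => ac
  | bcabbaca => babbaca => abbaca => baca => aca
  | ccbab => ccab => cab => ab => ε
  | abbbc => bbc => bc

ab->; ba->a; bb->b; cab->ab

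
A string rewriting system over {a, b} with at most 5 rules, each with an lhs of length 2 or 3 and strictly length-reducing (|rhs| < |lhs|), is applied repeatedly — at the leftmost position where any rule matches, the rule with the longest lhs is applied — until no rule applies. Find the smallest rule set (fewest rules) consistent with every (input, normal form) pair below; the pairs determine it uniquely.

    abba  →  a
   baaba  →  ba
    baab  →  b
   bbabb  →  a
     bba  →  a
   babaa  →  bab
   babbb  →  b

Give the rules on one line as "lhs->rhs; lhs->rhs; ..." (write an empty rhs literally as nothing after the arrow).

  | abba => aaa => aa => a
  | baaba => ba
  | baab => b
  | bbabb => aabb => abb => aa => a

aa->a; aba->ab; baa->; bb->a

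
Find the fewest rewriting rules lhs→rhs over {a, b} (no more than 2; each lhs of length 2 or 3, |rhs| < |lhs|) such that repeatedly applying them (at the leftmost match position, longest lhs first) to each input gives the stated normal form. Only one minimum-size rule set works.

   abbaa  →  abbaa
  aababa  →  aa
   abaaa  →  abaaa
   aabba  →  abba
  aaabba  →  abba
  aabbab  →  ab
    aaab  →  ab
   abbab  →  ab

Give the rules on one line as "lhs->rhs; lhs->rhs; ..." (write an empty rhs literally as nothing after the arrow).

aab->ab; bab->

  | abbaa
  | aababa => ababa => aa
  | abaaa
  | aabba => abba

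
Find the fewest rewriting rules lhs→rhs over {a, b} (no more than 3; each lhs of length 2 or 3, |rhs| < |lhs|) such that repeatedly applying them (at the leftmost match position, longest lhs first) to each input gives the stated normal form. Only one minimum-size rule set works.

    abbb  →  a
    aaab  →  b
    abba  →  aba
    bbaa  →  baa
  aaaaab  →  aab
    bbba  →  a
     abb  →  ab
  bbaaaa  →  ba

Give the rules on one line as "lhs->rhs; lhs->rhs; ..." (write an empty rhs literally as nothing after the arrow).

  | abbb => a
  | aaab => b
  | abba => aba
  | bbaa => baa

aaa->; bb->b; bbb->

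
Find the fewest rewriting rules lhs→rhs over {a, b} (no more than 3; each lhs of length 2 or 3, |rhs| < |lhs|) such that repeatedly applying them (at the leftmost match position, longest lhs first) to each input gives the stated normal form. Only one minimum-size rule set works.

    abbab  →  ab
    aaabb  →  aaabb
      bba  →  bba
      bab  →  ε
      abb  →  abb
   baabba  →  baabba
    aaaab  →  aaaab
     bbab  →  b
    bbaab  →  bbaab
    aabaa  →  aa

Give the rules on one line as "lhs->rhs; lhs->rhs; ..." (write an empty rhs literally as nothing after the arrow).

  | abbab => ab
  | aaabb
  | bba
  | bab => ε

aba->; bab->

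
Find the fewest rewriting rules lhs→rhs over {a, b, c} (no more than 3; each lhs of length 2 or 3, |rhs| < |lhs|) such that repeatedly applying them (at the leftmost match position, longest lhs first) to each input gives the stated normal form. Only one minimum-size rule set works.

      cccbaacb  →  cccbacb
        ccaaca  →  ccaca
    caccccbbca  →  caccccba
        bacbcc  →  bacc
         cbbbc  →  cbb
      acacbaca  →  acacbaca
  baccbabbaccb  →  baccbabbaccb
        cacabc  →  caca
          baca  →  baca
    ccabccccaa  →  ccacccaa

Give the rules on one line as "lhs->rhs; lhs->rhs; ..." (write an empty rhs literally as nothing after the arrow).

  | cccbaacb => cccbacb
  | ccaaca => ccaca
  | caccccbbca => caccccba
  | bacbcc => bacc

aac->ac; bc->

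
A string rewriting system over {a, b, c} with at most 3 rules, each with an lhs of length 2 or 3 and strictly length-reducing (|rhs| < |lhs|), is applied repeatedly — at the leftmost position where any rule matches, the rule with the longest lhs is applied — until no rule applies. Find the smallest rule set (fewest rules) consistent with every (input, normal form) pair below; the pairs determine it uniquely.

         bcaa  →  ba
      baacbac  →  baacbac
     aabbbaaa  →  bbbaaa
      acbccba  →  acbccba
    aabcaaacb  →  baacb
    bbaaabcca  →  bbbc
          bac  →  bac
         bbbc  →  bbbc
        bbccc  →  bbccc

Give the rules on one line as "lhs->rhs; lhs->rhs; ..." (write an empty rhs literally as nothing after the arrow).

  | bcaa => ba
  | baacbac
  | aabbbaaa => abbbaaa => bbbaaa
  | acbccba

ab->b; ca->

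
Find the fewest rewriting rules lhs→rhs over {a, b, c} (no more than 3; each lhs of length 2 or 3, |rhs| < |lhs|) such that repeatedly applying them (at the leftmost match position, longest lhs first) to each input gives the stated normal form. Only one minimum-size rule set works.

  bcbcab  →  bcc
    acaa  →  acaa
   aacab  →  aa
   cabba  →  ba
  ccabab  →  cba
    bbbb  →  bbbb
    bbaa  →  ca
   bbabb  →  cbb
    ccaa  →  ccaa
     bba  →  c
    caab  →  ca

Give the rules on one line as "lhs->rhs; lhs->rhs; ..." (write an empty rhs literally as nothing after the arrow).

ab->; bba->c; cab->ba

  | bcbcab => bcbba => bcc
  | acaa
  | aacab => aaba => aa
  | cabba => baba => ba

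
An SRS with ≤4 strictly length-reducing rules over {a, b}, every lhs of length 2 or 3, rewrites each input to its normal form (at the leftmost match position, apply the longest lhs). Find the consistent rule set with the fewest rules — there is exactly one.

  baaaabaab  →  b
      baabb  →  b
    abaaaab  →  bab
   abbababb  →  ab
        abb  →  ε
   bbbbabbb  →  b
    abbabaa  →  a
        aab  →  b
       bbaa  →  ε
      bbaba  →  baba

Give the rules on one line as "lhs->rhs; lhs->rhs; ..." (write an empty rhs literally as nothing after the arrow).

  | baaaabaab => aabaab => bbaab => baab => b
  | baabb => bb => b
  | abaaaab => aaab => bab
  | abbababb => ababb => ab

aa->b; abb->; baa->; bb->b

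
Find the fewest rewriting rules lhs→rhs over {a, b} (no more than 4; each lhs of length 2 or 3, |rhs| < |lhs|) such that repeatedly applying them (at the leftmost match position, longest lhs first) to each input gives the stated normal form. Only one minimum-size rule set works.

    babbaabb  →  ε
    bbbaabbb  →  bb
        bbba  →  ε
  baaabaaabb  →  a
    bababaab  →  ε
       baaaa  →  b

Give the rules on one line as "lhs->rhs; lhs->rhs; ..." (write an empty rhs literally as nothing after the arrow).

aa->; ab->; aba->ba; bbb->a

  | babbaabb => bbaabb => bbbb => ab => ε
  | bbbaabbb => aaabbb => abbb => bb
  | bbba => aa => ε
  | baaabaaabb => babaaabb => bbaaabb => bbabb => bbb => a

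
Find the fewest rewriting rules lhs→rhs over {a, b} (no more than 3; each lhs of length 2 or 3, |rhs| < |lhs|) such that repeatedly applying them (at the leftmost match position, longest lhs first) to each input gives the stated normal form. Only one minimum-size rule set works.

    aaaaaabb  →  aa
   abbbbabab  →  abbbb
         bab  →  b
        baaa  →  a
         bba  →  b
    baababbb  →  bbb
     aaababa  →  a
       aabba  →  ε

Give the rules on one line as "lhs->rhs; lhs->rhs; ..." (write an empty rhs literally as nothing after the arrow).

  | aaaaaabb => aaaab => aa
  | abbbbabab => abbbbab => abbbb
  | bab => b
  | baaa => a

aab->; ba->; baa->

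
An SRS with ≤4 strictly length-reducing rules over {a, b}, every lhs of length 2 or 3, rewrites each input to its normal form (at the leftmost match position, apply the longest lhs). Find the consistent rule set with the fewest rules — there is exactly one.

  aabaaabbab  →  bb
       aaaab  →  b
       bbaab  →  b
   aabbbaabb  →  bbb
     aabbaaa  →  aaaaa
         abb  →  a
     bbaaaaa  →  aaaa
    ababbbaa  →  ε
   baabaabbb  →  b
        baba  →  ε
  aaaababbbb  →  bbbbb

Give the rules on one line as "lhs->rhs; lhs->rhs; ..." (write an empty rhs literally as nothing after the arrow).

  | aabaaabbab => abaaabbab => baaabbab => baabbab => babbab => bbbab => bb
  | aaaab => aaab => aab => ab => b
  | bbaab => ab => b
  | aabbbaabb => aabaabb => abaabb => baabb => babb => bbb

ab->b; abb->a; ba->b; bba->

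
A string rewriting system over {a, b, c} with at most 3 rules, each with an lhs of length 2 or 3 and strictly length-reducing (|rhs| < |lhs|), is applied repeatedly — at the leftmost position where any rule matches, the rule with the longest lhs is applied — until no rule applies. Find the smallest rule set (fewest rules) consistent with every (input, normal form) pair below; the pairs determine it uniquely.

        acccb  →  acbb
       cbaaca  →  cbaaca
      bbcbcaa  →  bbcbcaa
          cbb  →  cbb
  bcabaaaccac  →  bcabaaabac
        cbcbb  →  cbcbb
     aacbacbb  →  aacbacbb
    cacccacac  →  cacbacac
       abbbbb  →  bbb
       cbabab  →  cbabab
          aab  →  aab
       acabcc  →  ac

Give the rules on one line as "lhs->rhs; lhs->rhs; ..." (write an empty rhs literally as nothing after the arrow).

abb->; cc->b; ccc->cb

  | acccb => acbb
  | cbaaca
  | bbcbcaa
  | cbb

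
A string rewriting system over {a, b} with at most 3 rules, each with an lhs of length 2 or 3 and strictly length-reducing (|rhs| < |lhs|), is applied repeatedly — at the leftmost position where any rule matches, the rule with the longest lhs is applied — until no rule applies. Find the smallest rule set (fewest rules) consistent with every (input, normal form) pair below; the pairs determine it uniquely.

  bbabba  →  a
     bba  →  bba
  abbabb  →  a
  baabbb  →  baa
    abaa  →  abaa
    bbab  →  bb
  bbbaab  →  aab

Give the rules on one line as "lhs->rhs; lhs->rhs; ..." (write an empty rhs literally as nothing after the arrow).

bab->b; bbb->

  | bbabba => bbba => a
  | bba
  | abbabb => abbb => a
  | baabbb => baa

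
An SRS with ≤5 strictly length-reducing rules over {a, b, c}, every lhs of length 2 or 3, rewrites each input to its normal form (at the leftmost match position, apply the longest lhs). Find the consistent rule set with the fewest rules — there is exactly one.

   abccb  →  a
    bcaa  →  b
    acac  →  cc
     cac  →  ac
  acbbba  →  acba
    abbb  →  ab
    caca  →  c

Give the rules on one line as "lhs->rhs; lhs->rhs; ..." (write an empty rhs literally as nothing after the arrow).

  | abccb => abcb => abb => a
  | bcaa => baa => bc => b
  | acac => aac => cc
  | cac => ac

aa->c; bb->; bc->b; ca->a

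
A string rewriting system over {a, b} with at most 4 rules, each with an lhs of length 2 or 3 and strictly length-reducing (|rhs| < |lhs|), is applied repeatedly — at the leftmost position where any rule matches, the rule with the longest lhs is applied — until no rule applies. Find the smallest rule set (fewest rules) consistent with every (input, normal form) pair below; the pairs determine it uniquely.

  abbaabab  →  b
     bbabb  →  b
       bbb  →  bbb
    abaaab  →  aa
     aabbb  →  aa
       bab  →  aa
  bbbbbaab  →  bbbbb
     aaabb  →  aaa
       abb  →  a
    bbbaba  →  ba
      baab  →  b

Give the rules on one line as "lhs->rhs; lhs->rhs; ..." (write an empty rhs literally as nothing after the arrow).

  | abbaabab => abaabab => abab => b
  | bbabb => baab => b
  | bbb
  | abaaab => aab => aa

ab->a; aba->; baa->; bab->aa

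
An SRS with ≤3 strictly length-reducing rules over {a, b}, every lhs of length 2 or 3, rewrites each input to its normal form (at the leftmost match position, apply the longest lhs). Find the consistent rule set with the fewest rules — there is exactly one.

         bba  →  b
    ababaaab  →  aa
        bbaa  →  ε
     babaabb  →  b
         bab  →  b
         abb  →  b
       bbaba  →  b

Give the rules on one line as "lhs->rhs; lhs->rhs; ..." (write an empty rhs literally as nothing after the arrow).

  | bba => b
  | ababaaab => abaaab => aaab => aa
  | bbaa => ba => ε
  | babaabb => baabb => abb => b

ab->; ba->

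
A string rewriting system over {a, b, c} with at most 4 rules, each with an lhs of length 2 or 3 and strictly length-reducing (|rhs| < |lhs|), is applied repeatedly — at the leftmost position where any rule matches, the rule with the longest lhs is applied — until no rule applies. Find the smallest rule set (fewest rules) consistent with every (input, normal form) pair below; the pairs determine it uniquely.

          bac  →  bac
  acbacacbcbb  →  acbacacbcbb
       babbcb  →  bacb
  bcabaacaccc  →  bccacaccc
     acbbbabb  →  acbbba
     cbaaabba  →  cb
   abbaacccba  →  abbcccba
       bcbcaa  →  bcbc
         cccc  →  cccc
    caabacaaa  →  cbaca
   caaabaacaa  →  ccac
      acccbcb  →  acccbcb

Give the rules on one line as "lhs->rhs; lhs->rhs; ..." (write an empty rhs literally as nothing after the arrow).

  | bac
  | acbacacbcbb
  | babbcb => babcb => bacb
  | bcabaacaccc => bccacaccc

aa->; aba->c; bab->ba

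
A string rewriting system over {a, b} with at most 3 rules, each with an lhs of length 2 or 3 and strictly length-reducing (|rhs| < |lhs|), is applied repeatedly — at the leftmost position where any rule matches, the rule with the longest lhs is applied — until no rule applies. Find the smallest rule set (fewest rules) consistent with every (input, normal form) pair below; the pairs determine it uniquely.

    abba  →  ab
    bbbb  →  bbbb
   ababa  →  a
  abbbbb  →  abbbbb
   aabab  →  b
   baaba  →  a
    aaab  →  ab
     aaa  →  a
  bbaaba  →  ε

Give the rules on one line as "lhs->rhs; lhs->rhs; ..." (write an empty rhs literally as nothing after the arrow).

  | abba => ab
  | bbbb
  | ababa => aba => a
  | abbbbb

aa->; ba->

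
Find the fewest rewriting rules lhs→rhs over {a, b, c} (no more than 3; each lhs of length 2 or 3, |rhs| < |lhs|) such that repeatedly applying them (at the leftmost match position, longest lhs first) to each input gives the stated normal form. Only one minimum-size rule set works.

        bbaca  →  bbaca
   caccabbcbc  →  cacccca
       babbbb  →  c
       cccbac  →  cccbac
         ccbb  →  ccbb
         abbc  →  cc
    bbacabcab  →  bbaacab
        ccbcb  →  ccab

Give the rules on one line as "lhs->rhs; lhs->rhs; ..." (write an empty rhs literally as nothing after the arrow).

  | bbaca
  | caccabbcbc => caccccbc => cacccca
  | babbbb => bcbb => abb => c
  | cccbac

abb->c; bc->a; caa->ac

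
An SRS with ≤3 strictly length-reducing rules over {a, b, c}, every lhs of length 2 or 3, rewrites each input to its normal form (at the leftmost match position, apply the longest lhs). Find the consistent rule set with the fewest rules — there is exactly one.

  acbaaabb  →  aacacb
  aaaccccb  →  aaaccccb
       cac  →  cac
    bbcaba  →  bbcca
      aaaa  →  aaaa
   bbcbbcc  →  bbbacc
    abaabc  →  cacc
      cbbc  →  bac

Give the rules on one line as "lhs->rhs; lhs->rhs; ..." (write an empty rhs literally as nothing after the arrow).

  | acbaaabb => aacaabb => aacacb
  | aaaccccb
  | cac
  | bbcaba => bbcca

ab->c; cba->ac; cbb->ba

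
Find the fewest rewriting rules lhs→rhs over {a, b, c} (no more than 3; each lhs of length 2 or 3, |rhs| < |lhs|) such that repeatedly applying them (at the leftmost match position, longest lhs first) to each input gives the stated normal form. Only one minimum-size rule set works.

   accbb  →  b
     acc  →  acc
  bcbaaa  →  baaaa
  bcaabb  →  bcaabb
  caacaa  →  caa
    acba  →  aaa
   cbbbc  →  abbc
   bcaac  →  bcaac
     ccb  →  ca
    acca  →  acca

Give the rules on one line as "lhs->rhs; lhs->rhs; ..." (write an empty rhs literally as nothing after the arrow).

aca->; cb->a

  | accbb => acab => b
  | acc
  | bcbaaa => baaaa
  | bcaabb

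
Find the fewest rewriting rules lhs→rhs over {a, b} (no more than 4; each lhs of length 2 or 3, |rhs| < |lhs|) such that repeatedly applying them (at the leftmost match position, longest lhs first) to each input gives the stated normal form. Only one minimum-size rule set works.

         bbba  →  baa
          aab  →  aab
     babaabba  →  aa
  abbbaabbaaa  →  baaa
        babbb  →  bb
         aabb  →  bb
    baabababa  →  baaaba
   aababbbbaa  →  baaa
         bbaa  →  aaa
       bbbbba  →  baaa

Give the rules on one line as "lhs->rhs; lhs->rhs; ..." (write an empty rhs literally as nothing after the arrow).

abb->bb; bab->; bba->aa

  | bbba => baa
  | aab
  | babaabba => aabba => abba => bba => aa
  | abbbaabbaaa => bbbaabbaaa => baaabbaaa => baabbaaa => babbaaa => baaa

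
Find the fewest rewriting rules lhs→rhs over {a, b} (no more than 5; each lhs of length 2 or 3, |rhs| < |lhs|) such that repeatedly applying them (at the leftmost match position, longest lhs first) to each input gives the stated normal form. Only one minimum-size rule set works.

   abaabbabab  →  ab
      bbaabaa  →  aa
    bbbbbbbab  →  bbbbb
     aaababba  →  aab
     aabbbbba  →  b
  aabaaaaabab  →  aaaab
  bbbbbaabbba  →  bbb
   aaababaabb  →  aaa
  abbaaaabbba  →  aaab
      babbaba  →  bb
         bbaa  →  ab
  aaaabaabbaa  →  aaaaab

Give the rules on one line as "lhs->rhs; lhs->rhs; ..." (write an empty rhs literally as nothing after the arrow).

abb->; ba->b; baa->ab; bba->ab

  | abaabbabab => aabbbabab => ababab => abbab => ab
  | bbaabaa => ababaa => abbaa => aa
  | bbbbbbbab => bbbbbabb => bbbabbb => babbbb => bbbbb
  | aaababba => aaabbba => aaba => aab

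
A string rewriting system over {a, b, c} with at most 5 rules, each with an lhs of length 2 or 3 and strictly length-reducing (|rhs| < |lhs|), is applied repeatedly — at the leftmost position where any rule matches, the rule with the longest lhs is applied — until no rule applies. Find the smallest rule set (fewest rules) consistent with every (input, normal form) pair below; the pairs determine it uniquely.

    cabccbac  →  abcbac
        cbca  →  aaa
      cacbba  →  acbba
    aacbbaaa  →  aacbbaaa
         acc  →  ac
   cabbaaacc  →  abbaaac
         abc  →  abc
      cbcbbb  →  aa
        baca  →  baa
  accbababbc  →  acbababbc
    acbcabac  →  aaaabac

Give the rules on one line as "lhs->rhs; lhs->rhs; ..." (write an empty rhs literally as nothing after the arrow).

bbb->; ca->a; cbc->aa; cc->c

  | cabccbac => abccbac => abcbac
  | cbca => aaa
  | cacbba => acbba
  | aacbbaaa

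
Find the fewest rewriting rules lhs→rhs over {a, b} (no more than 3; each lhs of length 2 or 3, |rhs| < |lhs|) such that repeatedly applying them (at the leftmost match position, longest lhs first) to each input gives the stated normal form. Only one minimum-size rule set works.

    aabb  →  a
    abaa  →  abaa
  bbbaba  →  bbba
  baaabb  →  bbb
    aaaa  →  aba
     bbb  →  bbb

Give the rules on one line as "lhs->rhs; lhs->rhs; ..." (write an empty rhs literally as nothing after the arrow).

  | aabb => a
  | abaa
  | bbbaba => bbba
  | baaabb => babbb => bbb

aaa->ab; abb->; bab->b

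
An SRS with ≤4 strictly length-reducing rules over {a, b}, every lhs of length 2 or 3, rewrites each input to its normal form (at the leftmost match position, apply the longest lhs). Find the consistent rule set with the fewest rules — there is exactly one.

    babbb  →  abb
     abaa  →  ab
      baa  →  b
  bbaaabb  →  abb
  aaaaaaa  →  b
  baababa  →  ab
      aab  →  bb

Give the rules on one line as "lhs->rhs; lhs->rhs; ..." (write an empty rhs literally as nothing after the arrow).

aa->b; ba->b; bbb->ab

  | babbb => bbbb => abb
  | abaa => aba => ab
  | baa => ba => b
  | bbaaabb => bbaabb => bbabb => bbbb => abb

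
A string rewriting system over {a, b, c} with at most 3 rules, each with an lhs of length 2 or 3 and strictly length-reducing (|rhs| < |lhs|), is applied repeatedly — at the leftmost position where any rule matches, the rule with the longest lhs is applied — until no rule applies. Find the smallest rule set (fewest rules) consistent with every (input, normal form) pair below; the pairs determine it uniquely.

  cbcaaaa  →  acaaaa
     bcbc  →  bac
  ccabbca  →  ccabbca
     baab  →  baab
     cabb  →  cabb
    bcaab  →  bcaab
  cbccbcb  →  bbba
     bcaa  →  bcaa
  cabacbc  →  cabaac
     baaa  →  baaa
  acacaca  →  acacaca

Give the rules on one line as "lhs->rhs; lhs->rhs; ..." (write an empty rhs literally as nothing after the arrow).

acc->bb; cb->a

  | cbcaaaa => acaaaa
  | bcbc => bac
  | ccabbca
  | baab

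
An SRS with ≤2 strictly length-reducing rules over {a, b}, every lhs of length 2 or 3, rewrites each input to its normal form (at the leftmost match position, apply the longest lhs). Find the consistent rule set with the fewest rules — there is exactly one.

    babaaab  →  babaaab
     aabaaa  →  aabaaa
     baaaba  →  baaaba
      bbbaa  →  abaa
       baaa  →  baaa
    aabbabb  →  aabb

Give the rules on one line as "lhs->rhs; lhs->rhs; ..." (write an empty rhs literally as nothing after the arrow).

  | babaaab
  | aabaaa
  | baaaba
  | bbbaa => abaa

bba->; bbb->ab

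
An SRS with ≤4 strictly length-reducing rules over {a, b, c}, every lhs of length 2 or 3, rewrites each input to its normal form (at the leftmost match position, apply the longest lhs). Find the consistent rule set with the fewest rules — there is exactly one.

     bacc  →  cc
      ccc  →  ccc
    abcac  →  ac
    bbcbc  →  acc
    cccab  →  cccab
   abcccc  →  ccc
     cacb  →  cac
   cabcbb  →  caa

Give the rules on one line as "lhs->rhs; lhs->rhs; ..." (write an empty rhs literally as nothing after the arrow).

  | bacc => cc
  | ccc
  | abcac => baac => ac
  | bbcbc => acbc => acc

abc->ba; ba->; bb->a; cb->c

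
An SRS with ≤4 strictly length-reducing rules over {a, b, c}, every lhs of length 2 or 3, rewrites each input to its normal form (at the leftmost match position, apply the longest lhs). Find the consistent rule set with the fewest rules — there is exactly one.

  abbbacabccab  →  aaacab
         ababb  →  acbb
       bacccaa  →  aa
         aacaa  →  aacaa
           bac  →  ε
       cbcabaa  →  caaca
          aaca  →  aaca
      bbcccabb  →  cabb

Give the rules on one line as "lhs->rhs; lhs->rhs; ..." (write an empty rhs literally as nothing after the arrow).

  | abbbacabccab => abbccabccab => abacabccab => accabccab => aabccab => aaacab
  | ababb => acbb
  | bacccaa => ccccaa => ccaa => aa
  | aacaa

ba->c; bc->a; cc->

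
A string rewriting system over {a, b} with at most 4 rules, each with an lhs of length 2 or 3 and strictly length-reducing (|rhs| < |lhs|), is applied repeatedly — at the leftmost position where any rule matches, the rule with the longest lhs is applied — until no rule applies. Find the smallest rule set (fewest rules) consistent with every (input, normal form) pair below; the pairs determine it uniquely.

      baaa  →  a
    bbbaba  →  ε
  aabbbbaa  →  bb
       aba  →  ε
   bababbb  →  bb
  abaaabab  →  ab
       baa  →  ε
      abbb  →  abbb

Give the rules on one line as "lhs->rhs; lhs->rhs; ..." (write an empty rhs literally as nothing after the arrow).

  | baaa => a
  | bbbaba => bbaba => baba => aba => aa => ε
  | aabbbbaa => bbbaa => bb
  | aba => aa => ε

aa->; aab->; ba->a; baa->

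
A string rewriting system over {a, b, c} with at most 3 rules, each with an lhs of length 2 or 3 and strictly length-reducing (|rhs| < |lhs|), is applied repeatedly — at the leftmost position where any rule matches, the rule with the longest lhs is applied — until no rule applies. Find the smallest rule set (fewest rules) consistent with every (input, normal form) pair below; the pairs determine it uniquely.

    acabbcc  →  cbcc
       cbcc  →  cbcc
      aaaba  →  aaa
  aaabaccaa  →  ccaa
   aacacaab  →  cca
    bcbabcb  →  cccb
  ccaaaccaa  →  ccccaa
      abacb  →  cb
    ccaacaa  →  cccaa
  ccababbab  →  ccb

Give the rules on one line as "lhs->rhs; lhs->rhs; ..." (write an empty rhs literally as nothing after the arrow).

ab->; ac->c; bcb->cc

  | acabbcc => cabbcc => cbcc
  | cbcc
  | aaaba => aaa
  | aaabaccaa => aaaccaa => aaccaa => accaa => ccaa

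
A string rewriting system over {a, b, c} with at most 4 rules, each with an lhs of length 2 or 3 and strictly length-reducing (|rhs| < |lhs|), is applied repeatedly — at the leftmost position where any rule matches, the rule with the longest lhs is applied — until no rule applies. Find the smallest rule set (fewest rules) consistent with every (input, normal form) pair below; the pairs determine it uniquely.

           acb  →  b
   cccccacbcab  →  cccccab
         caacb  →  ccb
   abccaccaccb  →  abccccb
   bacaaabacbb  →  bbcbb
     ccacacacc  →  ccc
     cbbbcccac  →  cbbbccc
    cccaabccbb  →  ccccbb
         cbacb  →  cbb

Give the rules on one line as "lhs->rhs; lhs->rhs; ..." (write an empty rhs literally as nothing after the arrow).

  | acb => b
  | cccccacbcab => cccccbcab => cccccab
  | caacb => ccb
  | abccaccaccb => abcccaccb => abccccb

aa->; aba->b; ac->; cbc->c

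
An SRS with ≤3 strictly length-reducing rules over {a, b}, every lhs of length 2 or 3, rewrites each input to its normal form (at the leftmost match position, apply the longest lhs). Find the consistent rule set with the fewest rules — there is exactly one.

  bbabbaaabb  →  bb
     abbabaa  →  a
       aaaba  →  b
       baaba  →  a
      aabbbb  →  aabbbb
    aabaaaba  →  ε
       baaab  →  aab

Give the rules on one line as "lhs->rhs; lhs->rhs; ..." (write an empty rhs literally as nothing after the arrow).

aaa->b; ba->

  | bbabbaaabb => bbbaaabb => bbaabb => babb => bb
  | abbabaa => abbaa => aba => a
  | aaaba => bba => b
  | baaba => aba => a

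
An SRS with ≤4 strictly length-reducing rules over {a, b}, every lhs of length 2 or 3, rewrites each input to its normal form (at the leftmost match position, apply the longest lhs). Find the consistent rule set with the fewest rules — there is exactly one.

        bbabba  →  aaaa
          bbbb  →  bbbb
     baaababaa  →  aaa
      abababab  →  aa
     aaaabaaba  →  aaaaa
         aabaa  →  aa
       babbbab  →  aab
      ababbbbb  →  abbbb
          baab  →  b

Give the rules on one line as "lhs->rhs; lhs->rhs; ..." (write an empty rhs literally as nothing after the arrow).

  | bbabba => aabba => aaaa
  | bbbb
  | baaababaa => ababaa => aaa
  | abababab => aabab => aa

ba->a; baa->; bab->; bba->aa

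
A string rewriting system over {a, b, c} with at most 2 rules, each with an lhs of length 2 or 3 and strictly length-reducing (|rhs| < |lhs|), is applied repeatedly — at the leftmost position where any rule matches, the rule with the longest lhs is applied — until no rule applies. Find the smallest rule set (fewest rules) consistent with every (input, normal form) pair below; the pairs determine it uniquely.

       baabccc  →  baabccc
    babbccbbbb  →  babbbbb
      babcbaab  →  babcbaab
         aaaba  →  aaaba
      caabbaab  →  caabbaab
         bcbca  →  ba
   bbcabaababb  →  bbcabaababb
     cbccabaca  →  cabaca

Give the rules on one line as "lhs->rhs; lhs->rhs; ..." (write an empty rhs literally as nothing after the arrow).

cbc->; ccb->

  | baabccc
  | babbccbbbb => babbbbb
  | babcbaab
  | aaaba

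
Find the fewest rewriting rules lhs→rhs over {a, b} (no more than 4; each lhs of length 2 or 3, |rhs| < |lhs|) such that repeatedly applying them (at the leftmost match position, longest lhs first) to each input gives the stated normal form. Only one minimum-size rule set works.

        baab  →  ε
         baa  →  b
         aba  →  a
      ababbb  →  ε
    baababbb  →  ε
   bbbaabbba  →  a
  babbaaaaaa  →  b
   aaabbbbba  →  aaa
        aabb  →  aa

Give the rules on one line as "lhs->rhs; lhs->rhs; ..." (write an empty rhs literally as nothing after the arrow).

ab->; abb->a; ba->b; bb->

  | baab => bab => bb => ε
  | baa => ba => b
  | aba => a
  | ababbb => abbb => ab => ε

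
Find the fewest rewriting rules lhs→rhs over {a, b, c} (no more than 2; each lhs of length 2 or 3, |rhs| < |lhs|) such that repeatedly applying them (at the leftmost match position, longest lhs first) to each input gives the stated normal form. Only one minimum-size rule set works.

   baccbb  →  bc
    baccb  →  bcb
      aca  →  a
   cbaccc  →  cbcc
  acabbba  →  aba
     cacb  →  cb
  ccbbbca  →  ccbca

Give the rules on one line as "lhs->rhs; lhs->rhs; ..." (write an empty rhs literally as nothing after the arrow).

  | baccbb => bcbb => bc
  | baccb => bcb
  | aca => a
  | cbaccc => cbcc

ac->; bb->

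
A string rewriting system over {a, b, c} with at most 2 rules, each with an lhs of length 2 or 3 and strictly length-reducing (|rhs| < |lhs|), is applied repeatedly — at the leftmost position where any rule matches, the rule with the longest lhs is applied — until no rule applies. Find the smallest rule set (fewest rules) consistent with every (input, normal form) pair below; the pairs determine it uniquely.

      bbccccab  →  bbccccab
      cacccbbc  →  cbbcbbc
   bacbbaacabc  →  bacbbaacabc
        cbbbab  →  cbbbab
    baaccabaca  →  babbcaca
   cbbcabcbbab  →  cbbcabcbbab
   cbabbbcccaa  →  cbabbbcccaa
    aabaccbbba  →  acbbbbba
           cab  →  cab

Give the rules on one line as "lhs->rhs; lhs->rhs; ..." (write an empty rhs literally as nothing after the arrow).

aba->ca; acc->bb

  | bbccccab
  | cacccbbc => cbbcbbc
  | bacbbaacabc
  | cbbbab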